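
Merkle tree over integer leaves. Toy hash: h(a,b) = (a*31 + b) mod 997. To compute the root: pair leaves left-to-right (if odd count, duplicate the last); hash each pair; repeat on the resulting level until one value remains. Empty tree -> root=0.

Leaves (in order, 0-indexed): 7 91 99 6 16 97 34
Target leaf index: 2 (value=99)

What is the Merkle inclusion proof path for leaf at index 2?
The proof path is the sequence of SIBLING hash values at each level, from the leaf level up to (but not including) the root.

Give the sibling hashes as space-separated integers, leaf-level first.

L0 (leaves): [7, 91, 99, 6, 16, 97, 34], target index=2
L1: h(7,91)=(7*31+91)%997=308 [pair 0] h(99,6)=(99*31+6)%997=84 [pair 1] h(16,97)=(16*31+97)%997=593 [pair 2] h(34,34)=(34*31+34)%997=91 [pair 3] -> [308, 84, 593, 91]
  Sibling for proof at L0: 6
L2: h(308,84)=(308*31+84)%997=659 [pair 0] h(593,91)=(593*31+91)%997=528 [pair 1] -> [659, 528]
  Sibling for proof at L1: 308
L3: h(659,528)=(659*31+528)%997=20 [pair 0] -> [20]
  Sibling for proof at L2: 528
Root: 20
Proof path (sibling hashes from leaf to root): [6, 308, 528]

Answer: 6 308 528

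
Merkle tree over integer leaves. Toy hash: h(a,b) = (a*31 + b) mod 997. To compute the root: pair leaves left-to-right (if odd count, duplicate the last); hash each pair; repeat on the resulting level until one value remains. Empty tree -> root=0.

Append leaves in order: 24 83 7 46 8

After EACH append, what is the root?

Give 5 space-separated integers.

Answer: 24 827 936 975 531

Derivation:
After append 24 (leaves=[24]):
  L0: [24]
  root=24
After append 83 (leaves=[24, 83]):
  L0: [24, 83]
  L1: h(24,83)=(24*31+83)%997=827 -> [827]
  root=827
After append 7 (leaves=[24, 83, 7]):
  L0: [24, 83, 7]
  L1: h(24,83)=(24*31+83)%997=827 h(7,7)=(7*31+7)%997=224 -> [827, 224]
  L2: h(827,224)=(827*31+224)%997=936 -> [936]
  root=936
After append 46 (leaves=[24, 83, 7, 46]):
  L0: [24, 83, 7, 46]
  L1: h(24,83)=(24*31+83)%997=827 h(7,46)=(7*31+46)%997=263 -> [827, 263]
  L2: h(827,263)=(827*31+263)%997=975 -> [975]
  root=975
After append 8 (leaves=[24, 83, 7, 46, 8]):
  L0: [24, 83, 7, 46, 8]
  L1: h(24,83)=(24*31+83)%997=827 h(7,46)=(7*31+46)%997=263 h(8,8)=(8*31+8)%997=256 -> [827, 263, 256]
  L2: h(827,263)=(827*31+263)%997=975 h(256,256)=(256*31+256)%997=216 -> [975, 216]
  L3: h(975,216)=(975*31+216)%997=531 -> [531]
  root=531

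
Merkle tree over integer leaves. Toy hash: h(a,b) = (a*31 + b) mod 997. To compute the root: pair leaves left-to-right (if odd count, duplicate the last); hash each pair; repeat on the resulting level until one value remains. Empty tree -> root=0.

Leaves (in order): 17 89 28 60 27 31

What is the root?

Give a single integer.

Answer: 470

Derivation:
L0: [17, 89, 28, 60, 27, 31]
L1: h(17,89)=(17*31+89)%997=616 h(28,60)=(28*31+60)%997=928 h(27,31)=(27*31+31)%997=868 -> [616, 928, 868]
L2: h(616,928)=(616*31+928)%997=84 h(868,868)=(868*31+868)%997=857 -> [84, 857]
L3: h(84,857)=(84*31+857)%997=470 -> [470]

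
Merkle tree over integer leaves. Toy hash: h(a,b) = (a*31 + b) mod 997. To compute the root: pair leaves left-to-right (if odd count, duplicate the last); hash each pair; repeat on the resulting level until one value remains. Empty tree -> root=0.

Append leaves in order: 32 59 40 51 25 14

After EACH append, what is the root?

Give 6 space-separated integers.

Answer: 32 54 960 971 866 514

Derivation:
After append 32 (leaves=[32]):
  L0: [32]
  root=32
After append 59 (leaves=[32, 59]):
  L0: [32, 59]
  L1: h(32,59)=(32*31+59)%997=54 -> [54]
  root=54
After append 40 (leaves=[32, 59, 40]):
  L0: [32, 59, 40]
  L1: h(32,59)=(32*31+59)%997=54 h(40,40)=(40*31+40)%997=283 -> [54, 283]
  L2: h(54,283)=(54*31+283)%997=960 -> [960]
  root=960
After append 51 (leaves=[32, 59, 40, 51]):
  L0: [32, 59, 40, 51]
  L1: h(32,59)=(32*31+59)%997=54 h(40,51)=(40*31+51)%997=294 -> [54, 294]
  L2: h(54,294)=(54*31+294)%997=971 -> [971]
  root=971
After append 25 (leaves=[32, 59, 40, 51, 25]):
  L0: [32, 59, 40, 51, 25]
  L1: h(32,59)=(32*31+59)%997=54 h(40,51)=(40*31+51)%997=294 h(25,25)=(25*31+25)%997=800 -> [54, 294, 800]
  L2: h(54,294)=(54*31+294)%997=971 h(800,800)=(800*31+800)%997=675 -> [971, 675]
  L3: h(971,675)=(971*31+675)%997=866 -> [866]
  root=866
After append 14 (leaves=[32, 59, 40, 51, 25, 14]):
  L0: [32, 59, 40, 51, 25, 14]
  L1: h(32,59)=(32*31+59)%997=54 h(40,51)=(40*31+51)%997=294 h(25,14)=(25*31+14)%997=789 -> [54, 294, 789]
  L2: h(54,294)=(54*31+294)%997=971 h(789,789)=(789*31+789)%997=323 -> [971, 323]
  L3: h(971,323)=(971*31+323)%997=514 -> [514]
  root=514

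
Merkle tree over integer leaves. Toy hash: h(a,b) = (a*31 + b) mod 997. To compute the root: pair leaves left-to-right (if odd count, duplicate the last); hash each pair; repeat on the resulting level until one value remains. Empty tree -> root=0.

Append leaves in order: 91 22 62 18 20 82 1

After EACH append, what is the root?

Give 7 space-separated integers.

Answer: 91 849 387 343 206 196 523

Derivation:
After append 91 (leaves=[91]):
  L0: [91]
  root=91
After append 22 (leaves=[91, 22]):
  L0: [91, 22]
  L1: h(91,22)=(91*31+22)%997=849 -> [849]
  root=849
After append 62 (leaves=[91, 22, 62]):
  L0: [91, 22, 62]
  L1: h(91,22)=(91*31+22)%997=849 h(62,62)=(62*31+62)%997=987 -> [849, 987]
  L2: h(849,987)=(849*31+987)%997=387 -> [387]
  root=387
After append 18 (leaves=[91, 22, 62, 18]):
  L0: [91, 22, 62, 18]
  L1: h(91,22)=(91*31+22)%997=849 h(62,18)=(62*31+18)%997=943 -> [849, 943]
  L2: h(849,943)=(849*31+943)%997=343 -> [343]
  root=343
After append 20 (leaves=[91, 22, 62, 18, 20]):
  L0: [91, 22, 62, 18, 20]
  L1: h(91,22)=(91*31+22)%997=849 h(62,18)=(62*31+18)%997=943 h(20,20)=(20*31+20)%997=640 -> [849, 943, 640]
  L2: h(849,943)=(849*31+943)%997=343 h(640,640)=(640*31+640)%997=540 -> [343, 540]
  L3: h(343,540)=(343*31+540)%997=206 -> [206]
  root=206
After append 82 (leaves=[91, 22, 62, 18, 20, 82]):
  L0: [91, 22, 62, 18, 20, 82]
  L1: h(91,22)=(91*31+22)%997=849 h(62,18)=(62*31+18)%997=943 h(20,82)=(20*31+82)%997=702 -> [849, 943, 702]
  L2: h(849,943)=(849*31+943)%997=343 h(702,702)=(702*31+702)%997=530 -> [343, 530]
  L3: h(343,530)=(343*31+530)%997=196 -> [196]
  root=196
After append 1 (leaves=[91, 22, 62, 18, 20, 82, 1]):
  L0: [91, 22, 62, 18, 20, 82, 1]
  L1: h(91,22)=(91*31+22)%997=849 h(62,18)=(62*31+18)%997=943 h(20,82)=(20*31+82)%997=702 h(1,1)=(1*31+1)%997=32 -> [849, 943, 702, 32]
  L2: h(849,943)=(849*31+943)%997=343 h(702,32)=(702*31+32)%997=857 -> [343, 857]
  L3: h(343,857)=(343*31+857)%997=523 -> [523]
  root=523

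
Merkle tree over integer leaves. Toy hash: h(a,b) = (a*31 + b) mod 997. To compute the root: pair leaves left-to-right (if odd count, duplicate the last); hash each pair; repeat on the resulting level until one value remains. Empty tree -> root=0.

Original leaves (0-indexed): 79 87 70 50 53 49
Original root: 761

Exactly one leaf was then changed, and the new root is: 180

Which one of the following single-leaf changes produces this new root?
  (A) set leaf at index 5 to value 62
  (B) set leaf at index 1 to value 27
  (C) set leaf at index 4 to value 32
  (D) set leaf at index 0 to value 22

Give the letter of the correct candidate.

Answer: A

Derivation:
Original leaves: [79, 87, 70, 50, 53, 49]
Target new root: 180
Try each candidate change and compute the resulting root:
Candidate A: set leaf[5] = 62 -> leaves = [79, 87, 70, 50, 53, 62]
  L0: [79, 87, 70, 50, 53, 62]
  L1: h(79,87)=(79*31+87)%997=542 h(70,50)=(70*31+50)%997=226 h(53,62)=(53*31+62)%997=708 -> [542, 226, 708]
  L2: h(542,226)=(542*31+226)%997=79 h(708,708)=(708*31+708)%997=722 -> [79, 722]
  L3: h(79,722)=(79*31+722)%997=180 -> [180]
  root = 180 == target 180  ** MATCH **
Candidate B: set leaf[1] = 27 -> leaves = [79, 27, 70, 50, 53, 49]
  L0: [79, 27, 70, 50, 53, 49]
  L1: h(79,27)=(79*31+27)%997=482 h(70,50)=(70*31+50)%997=226 h(53,49)=(53*31+49)%997=695 -> [482, 226, 695]
  L2: h(482,226)=(482*31+226)%997=213 h(695,695)=(695*31+695)%997=306 -> [213, 306]
  L3: h(213,306)=(213*31+306)%997=927 -> [927]
  root = 927 != target 180
Candidate C: set leaf[4] = 32 -> leaves = [79, 87, 70, 50, 32, 49]
  L0: [79, 87, 70, 50, 32, 49]
  L1: h(79,87)=(79*31+87)%997=542 h(70,50)=(70*31+50)%997=226 h(32,49)=(32*31+49)%997=44 -> [542, 226, 44]
  L2: h(542,226)=(542*31+226)%997=79 h(44,44)=(44*31+44)%997=411 -> [79, 411]
  L3: h(79,411)=(79*31+411)%997=866 -> [866]
  root = 866 != target 180
Candidate D: set leaf[0] = 22 -> leaves = [22, 87, 70, 50, 53, 49]
  L0: [22, 87, 70, 50, 53, 49]
  L1: h(22,87)=(22*31+87)%997=769 h(70,50)=(70*31+50)%997=226 h(53,49)=(53*31+49)%997=695 -> [769, 226, 695]
  L2: h(769,226)=(769*31+226)%997=137 h(695,695)=(695*31+695)%997=306 -> [137, 306]
  L3: h(137,306)=(137*31+306)%997=565 -> [565]
  root = 565 != target 180
Candidate A produces the target root.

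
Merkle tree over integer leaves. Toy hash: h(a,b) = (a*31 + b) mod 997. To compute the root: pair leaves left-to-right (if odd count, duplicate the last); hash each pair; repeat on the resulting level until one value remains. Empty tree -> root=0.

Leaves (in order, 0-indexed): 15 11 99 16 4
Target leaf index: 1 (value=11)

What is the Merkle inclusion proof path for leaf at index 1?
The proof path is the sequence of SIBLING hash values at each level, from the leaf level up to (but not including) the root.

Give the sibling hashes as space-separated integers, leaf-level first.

Answer: 15 94 108

Derivation:
L0 (leaves): [15, 11, 99, 16, 4], target index=1
L1: h(15,11)=(15*31+11)%997=476 [pair 0] h(99,16)=(99*31+16)%997=94 [pair 1] h(4,4)=(4*31+4)%997=128 [pair 2] -> [476, 94, 128]
  Sibling for proof at L0: 15
L2: h(476,94)=(476*31+94)%997=892 [pair 0] h(128,128)=(128*31+128)%997=108 [pair 1] -> [892, 108]
  Sibling for proof at L1: 94
L3: h(892,108)=(892*31+108)%997=841 [pair 0] -> [841]
  Sibling for proof at L2: 108
Root: 841
Proof path (sibling hashes from leaf to root): [15, 94, 108]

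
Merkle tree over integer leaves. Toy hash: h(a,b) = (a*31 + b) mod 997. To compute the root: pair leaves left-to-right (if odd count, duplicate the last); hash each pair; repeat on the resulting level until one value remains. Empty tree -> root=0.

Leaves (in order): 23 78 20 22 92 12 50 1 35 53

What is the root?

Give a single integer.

Answer: 36

Derivation:
L0: [23, 78, 20, 22, 92, 12, 50, 1, 35, 53]
L1: h(23,78)=(23*31+78)%997=791 h(20,22)=(20*31+22)%997=642 h(92,12)=(92*31+12)%997=870 h(50,1)=(50*31+1)%997=554 h(35,53)=(35*31+53)%997=141 -> [791, 642, 870, 554, 141]
L2: h(791,642)=(791*31+642)%997=238 h(870,554)=(870*31+554)%997=605 h(141,141)=(141*31+141)%997=524 -> [238, 605, 524]
L3: h(238,605)=(238*31+605)%997=7 h(524,524)=(524*31+524)%997=816 -> [7, 816]
L4: h(7,816)=(7*31+816)%997=36 -> [36]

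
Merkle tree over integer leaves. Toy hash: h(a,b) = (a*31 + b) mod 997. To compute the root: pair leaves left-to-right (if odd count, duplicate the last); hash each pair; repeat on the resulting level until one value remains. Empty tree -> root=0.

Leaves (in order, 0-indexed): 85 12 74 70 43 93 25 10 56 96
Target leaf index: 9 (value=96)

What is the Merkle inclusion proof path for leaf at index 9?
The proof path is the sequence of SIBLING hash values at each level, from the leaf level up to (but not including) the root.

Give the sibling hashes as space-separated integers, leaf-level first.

L0 (leaves): [85, 12, 74, 70, 43, 93, 25, 10, 56, 96], target index=9
L1: h(85,12)=(85*31+12)%997=653 [pair 0] h(74,70)=(74*31+70)%997=370 [pair 1] h(43,93)=(43*31+93)%997=429 [pair 2] h(25,10)=(25*31+10)%997=785 [pair 3] h(56,96)=(56*31+96)%997=835 [pair 4] -> [653, 370, 429, 785, 835]
  Sibling for proof at L0: 56
L2: h(653,370)=(653*31+370)%997=673 [pair 0] h(429,785)=(429*31+785)%997=126 [pair 1] h(835,835)=(835*31+835)%997=798 [pair 2] -> [673, 126, 798]
  Sibling for proof at L1: 835
L3: h(673,126)=(673*31+126)%997=52 [pair 0] h(798,798)=(798*31+798)%997=611 [pair 1] -> [52, 611]
  Sibling for proof at L2: 798
L4: h(52,611)=(52*31+611)%997=229 [pair 0] -> [229]
  Sibling for proof at L3: 52
Root: 229
Proof path (sibling hashes from leaf to root): [56, 835, 798, 52]

Answer: 56 835 798 52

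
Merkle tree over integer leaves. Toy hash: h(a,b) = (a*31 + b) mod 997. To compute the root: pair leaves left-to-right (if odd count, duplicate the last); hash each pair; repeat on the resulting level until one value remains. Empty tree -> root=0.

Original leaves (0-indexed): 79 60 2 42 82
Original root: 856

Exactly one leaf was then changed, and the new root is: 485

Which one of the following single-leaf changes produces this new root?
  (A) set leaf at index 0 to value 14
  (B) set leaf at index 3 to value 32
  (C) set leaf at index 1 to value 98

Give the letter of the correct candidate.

Original leaves: [79, 60, 2, 42, 82]
Target new root: 485
Try each candidate change and compute the resulting root:
Candidate A: set leaf[0] = 14 -> leaves = [14, 60, 2, 42, 82]
  L0: [14, 60, 2, 42, 82]
  L1: h(14,60)=(14*31+60)%997=494 h(2,42)=(2*31+42)%997=104 h(82,82)=(82*31+82)%997=630 -> [494, 104, 630]
  L2: h(494,104)=(494*31+104)%997=463 h(630,630)=(630*31+630)%997=220 -> [463, 220]
  L3: h(463,220)=(463*31+220)%997=615 -> [615]
  root = 615 != target 485
Candidate B: set leaf[3] = 32 -> leaves = [79, 60, 2, 32, 82]
  L0: [79, 60, 2, 32, 82]
  L1: h(79,60)=(79*31+60)%997=515 h(2,32)=(2*31+32)%997=94 h(82,82)=(82*31+82)%997=630 -> [515, 94, 630]
  L2: h(515,94)=(515*31+94)%997=107 h(630,630)=(630*31+630)%997=220 -> [107, 220]
  L3: h(107,220)=(107*31+220)%997=546 -> [546]
  root = 546 != target 485
Candidate C: set leaf[1] = 98 -> leaves = [79, 98, 2, 42, 82]
  L0: [79, 98, 2, 42, 82]
  L1: h(79,98)=(79*31+98)%997=553 h(2,42)=(2*31+42)%997=104 h(82,82)=(82*31+82)%997=630 -> [553, 104, 630]
  L2: h(553,104)=(553*31+104)%997=298 h(630,630)=(630*31+630)%997=220 -> [298, 220]
  L3: h(298,220)=(298*31+220)%997=485 -> [485]
  root = 485 == target 485  ** MATCH **
Candidate C produces the target root.

Answer: C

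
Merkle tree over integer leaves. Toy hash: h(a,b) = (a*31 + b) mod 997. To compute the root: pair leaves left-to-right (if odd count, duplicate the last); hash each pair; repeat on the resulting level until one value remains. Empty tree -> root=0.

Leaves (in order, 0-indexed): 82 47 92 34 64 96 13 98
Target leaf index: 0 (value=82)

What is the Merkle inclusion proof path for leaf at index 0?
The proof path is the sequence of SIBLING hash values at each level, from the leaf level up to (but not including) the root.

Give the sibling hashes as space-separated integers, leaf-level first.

L0 (leaves): [82, 47, 92, 34, 64, 96, 13, 98], target index=0
L1: h(82,47)=(82*31+47)%997=595 [pair 0] h(92,34)=(92*31+34)%997=892 [pair 1] h(64,96)=(64*31+96)%997=86 [pair 2] h(13,98)=(13*31+98)%997=501 [pair 3] -> [595, 892, 86, 501]
  Sibling for proof at L0: 47
L2: h(595,892)=(595*31+892)%997=394 [pair 0] h(86,501)=(86*31+501)%997=176 [pair 1] -> [394, 176]
  Sibling for proof at L1: 892
L3: h(394,176)=(394*31+176)%997=426 [pair 0] -> [426]
  Sibling for proof at L2: 176
Root: 426
Proof path (sibling hashes from leaf to root): [47, 892, 176]

Answer: 47 892 176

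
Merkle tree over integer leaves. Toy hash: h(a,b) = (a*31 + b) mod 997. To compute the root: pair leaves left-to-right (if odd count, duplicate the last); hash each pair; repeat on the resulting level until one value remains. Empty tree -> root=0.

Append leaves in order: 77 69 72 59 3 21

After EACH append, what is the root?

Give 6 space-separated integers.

After append 77 (leaves=[77]):
  L0: [77]
  root=77
After append 69 (leaves=[77, 69]):
  L0: [77, 69]
  L1: h(77,69)=(77*31+69)%997=462 -> [462]
  root=462
After append 72 (leaves=[77, 69, 72]):
  L0: [77, 69, 72]
  L1: h(77,69)=(77*31+69)%997=462 h(72,72)=(72*31+72)%997=310 -> [462, 310]
  L2: h(462,310)=(462*31+310)%997=674 -> [674]
  root=674
After append 59 (leaves=[77, 69, 72, 59]):
  L0: [77, 69, 72, 59]
  L1: h(77,69)=(77*31+69)%997=462 h(72,59)=(72*31+59)%997=297 -> [462, 297]
  L2: h(462,297)=(462*31+297)%997=661 -> [661]
  root=661
After append 3 (leaves=[77, 69, 72, 59, 3]):
  L0: [77, 69, 72, 59, 3]
  L1: h(77,69)=(77*31+69)%997=462 h(72,59)=(72*31+59)%997=297 h(3,3)=(3*31+3)%997=96 -> [462, 297, 96]
  L2: h(462,297)=(462*31+297)%997=661 h(96,96)=(96*31+96)%997=81 -> [661, 81]
  L3: h(661,81)=(661*31+81)%997=632 -> [632]
  root=632
After append 21 (leaves=[77, 69, 72, 59, 3, 21]):
  L0: [77, 69, 72, 59, 3, 21]
  L1: h(77,69)=(77*31+69)%997=462 h(72,59)=(72*31+59)%997=297 h(3,21)=(3*31+21)%997=114 -> [462, 297, 114]
  L2: h(462,297)=(462*31+297)%997=661 h(114,114)=(114*31+114)%997=657 -> [661, 657]
  L3: h(661,657)=(661*31+657)%997=211 -> [211]
  root=211

Answer: 77 462 674 661 632 211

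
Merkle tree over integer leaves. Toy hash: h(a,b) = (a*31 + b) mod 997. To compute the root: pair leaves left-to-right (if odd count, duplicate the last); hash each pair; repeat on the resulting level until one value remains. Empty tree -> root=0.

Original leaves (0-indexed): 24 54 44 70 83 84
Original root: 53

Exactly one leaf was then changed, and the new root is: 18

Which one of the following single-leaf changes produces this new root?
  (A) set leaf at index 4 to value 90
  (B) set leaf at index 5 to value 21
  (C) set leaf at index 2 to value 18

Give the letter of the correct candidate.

Original leaves: [24, 54, 44, 70, 83, 84]
Target new root: 18
Try each candidate change and compute the resulting root:
Candidate A: set leaf[4] = 90 -> leaves = [24, 54, 44, 70, 90, 84]
  L0: [24, 54, 44, 70, 90, 84]
  L1: h(24,54)=(24*31+54)%997=798 h(44,70)=(44*31+70)%997=437 h(90,84)=(90*31+84)%997=880 -> [798, 437, 880]
  L2: h(798,437)=(798*31+437)%997=250 h(880,880)=(880*31+880)%997=244 -> [250, 244]
  L3: h(250,244)=(250*31+244)%997=18 -> [18]
  root = 18 == target 18  ** MATCH **
Candidate B: set leaf[5] = 21 -> leaves = [24, 54, 44, 70, 83, 21]
  L0: [24, 54, 44, 70, 83, 21]
  L1: h(24,54)=(24*31+54)%997=798 h(44,70)=(44*31+70)%997=437 h(83,21)=(83*31+21)%997=600 -> [798, 437, 600]
  L2: h(798,437)=(798*31+437)%997=250 h(600,600)=(600*31+600)%997=257 -> [250, 257]
  L3: h(250,257)=(250*31+257)%997=31 -> [31]
  root = 31 != target 18
Candidate C: set leaf[2] = 18 -> leaves = [24, 54, 18, 70, 83, 84]
  L0: [24, 54, 18, 70, 83, 84]
  L1: h(24,54)=(24*31+54)%997=798 h(18,70)=(18*31+70)%997=628 h(83,84)=(83*31+84)%997=663 -> [798, 628, 663]
  L2: h(798,628)=(798*31+628)%997=441 h(663,663)=(663*31+663)%997=279 -> [441, 279]
  L3: h(441,279)=(441*31+279)%997=989 -> [989]
  root = 989 != target 18
Candidate A produces the target root.

Answer: A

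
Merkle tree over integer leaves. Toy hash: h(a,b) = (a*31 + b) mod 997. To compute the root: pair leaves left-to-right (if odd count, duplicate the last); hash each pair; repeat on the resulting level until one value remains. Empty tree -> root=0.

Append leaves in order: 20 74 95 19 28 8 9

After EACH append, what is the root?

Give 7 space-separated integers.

After append 20 (leaves=[20]):
  L0: [20]
  root=20
After append 74 (leaves=[20, 74]):
  L0: [20, 74]
  L1: h(20,74)=(20*31+74)%997=694 -> [694]
  root=694
After append 95 (leaves=[20, 74, 95]):
  L0: [20, 74, 95]
  L1: h(20,74)=(20*31+74)%997=694 h(95,95)=(95*31+95)%997=49 -> [694, 49]
  L2: h(694,49)=(694*31+49)%997=626 -> [626]
  root=626
After append 19 (leaves=[20, 74, 95, 19]):
  L0: [20, 74, 95, 19]
  L1: h(20,74)=(20*31+74)%997=694 h(95,19)=(95*31+19)%997=970 -> [694, 970]
  L2: h(694,970)=(694*31+970)%997=550 -> [550]
  root=550
After append 28 (leaves=[20, 74, 95, 19, 28]):
  L0: [20, 74, 95, 19, 28]
  L1: h(20,74)=(20*31+74)%997=694 h(95,19)=(95*31+19)%997=970 h(28,28)=(28*31+28)%997=896 -> [694, 970, 896]
  L2: h(694,970)=(694*31+970)%997=550 h(896,896)=(896*31+896)%997=756 -> [550, 756]
  L3: h(550,756)=(550*31+756)%997=857 -> [857]
  root=857
After append 8 (leaves=[20, 74, 95, 19, 28, 8]):
  L0: [20, 74, 95, 19, 28, 8]
  L1: h(20,74)=(20*31+74)%997=694 h(95,19)=(95*31+19)%997=970 h(28,8)=(28*31+8)%997=876 -> [694, 970, 876]
  L2: h(694,970)=(694*31+970)%997=550 h(876,876)=(876*31+876)%997=116 -> [550, 116]
  L3: h(550,116)=(550*31+116)%997=217 -> [217]
  root=217
After append 9 (leaves=[20, 74, 95, 19, 28, 8, 9]):
  L0: [20, 74, 95, 19, 28, 8, 9]
  L1: h(20,74)=(20*31+74)%997=694 h(95,19)=(95*31+19)%997=970 h(28,8)=(28*31+8)%997=876 h(9,9)=(9*31+9)%997=288 -> [694, 970, 876, 288]
  L2: h(694,970)=(694*31+970)%997=550 h(876,288)=(876*31+288)%997=525 -> [550, 525]
  L3: h(550,525)=(550*31+525)%997=626 -> [626]
  root=626

Answer: 20 694 626 550 857 217 626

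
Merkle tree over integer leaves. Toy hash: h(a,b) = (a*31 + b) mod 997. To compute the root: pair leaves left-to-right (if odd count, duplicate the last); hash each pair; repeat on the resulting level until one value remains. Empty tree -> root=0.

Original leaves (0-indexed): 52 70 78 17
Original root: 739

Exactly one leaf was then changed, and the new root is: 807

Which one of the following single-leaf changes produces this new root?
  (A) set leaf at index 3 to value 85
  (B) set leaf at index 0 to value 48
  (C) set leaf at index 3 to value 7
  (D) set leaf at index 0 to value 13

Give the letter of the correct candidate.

Answer: A

Derivation:
Original leaves: [52, 70, 78, 17]
Target new root: 807
Try each candidate change and compute the resulting root:
Candidate A: set leaf[3] = 85 -> leaves = [52, 70, 78, 85]
  L0: [52, 70, 78, 85]
  L1: h(52,70)=(52*31+70)%997=685 h(78,85)=(78*31+85)%997=509 -> [685, 509]
  L2: h(685,509)=(685*31+509)%997=807 -> [807]
  root = 807 == target 807  ** MATCH **
Candidate B: set leaf[0] = 48 -> leaves = [48, 70, 78, 17]
  L0: [48, 70, 78, 17]
  L1: h(48,70)=(48*31+70)%997=561 h(78,17)=(78*31+17)%997=441 -> [561, 441]
  L2: h(561,441)=(561*31+441)%997=883 -> [883]
  root = 883 != target 807
Candidate C: set leaf[3] = 7 -> leaves = [52, 70, 78, 7]
  L0: [52, 70, 78, 7]
  L1: h(52,70)=(52*31+70)%997=685 h(78,7)=(78*31+7)%997=431 -> [685, 431]
  L2: h(685,431)=(685*31+431)%997=729 -> [729]
  root = 729 != target 807
Candidate D: set leaf[0] = 13 -> leaves = [13, 70, 78, 17]
  L0: [13, 70, 78, 17]
  L1: h(13,70)=(13*31+70)%997=473 h(78,17)=(78*31+17)%997=441 -> [473, 441]
  L2: h(473,441)=(473*31+441)%997=149 -> [149]
  root = 149 != target 807
Candidate A produces the target root.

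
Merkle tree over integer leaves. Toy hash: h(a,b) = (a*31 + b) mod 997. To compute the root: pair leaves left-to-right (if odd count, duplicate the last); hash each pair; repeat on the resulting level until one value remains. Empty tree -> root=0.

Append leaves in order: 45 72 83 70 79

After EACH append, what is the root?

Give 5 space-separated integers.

After append 45 (leaves=[45]):
  L0: [45]
  root=45
After append 72 (leaves=[45, 72]):
  L0: [45, 72]
  L1: h(45,72)=(45*31+72)%997=470 -> [470]
  root=470
After append 83 (leaves=[45, 72, 83]):
  L0: [45, 72, 83]
  L1: h(45,72)=(45*31+72)%997=470 h(83,83)=(83*31+83)%997=662 -> [470, 662]
  L2: h(470,662)=(470*31+662)%997=277 -> [277]
  root=277
After append 70 (leaves=[45, 72, 83, 70]):
  L0: [45, 72, 83, 70]
  L1: h(45,72)=(45*31+72)%997=470 h(83,70)=(83*31+70)%997=649 -> [470, 649]
  L2: h(470,649)=(470*31+649)%997=264 -> [264]
  root=264
After append 79 (leaves=[45, 72, 83, 70, 79]):
  L0: [45, 72, 83, 70, 79]
  L1: h(45,72)=(45*31+72)%997=470 h(83,70)=(83*31+70)%997=649 h(79,79)=(79*31+79)%997=534 -> [470, 649, 534]
  L2: h(470,649)=(470*31+649)%997=264 h(534,534)=(534*31+534)%997=139 -> [264, 139]
  L3: h(264,139)=(264*31+139)%997=347 -> [347]
  root=347

Answer: 45 470 277 264 347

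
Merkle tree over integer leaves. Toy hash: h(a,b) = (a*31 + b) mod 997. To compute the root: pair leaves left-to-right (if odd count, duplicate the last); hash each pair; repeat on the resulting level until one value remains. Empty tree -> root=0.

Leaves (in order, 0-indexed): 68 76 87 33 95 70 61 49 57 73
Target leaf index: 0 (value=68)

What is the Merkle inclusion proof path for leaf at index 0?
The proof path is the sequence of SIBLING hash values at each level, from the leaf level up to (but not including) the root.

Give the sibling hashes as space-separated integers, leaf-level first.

L0 (leaves): [68, 76, 87, 33, 95, 70, 61, 49, 57, 73], target index=0
L1: h(68,76)=(68*31+76)%997=190 [pair 0] h(87,33)=(87*31+33)%997=736 [pair 1] h(95,70)=(95*31+70)%997=24 [pair 2] h(61,49)=(61*31+49)%997=943 [pair 3] h(57,73)=(57*31+73)%997=843 [pair 4] -> [190, 736, 24, 943, 843]
  Sibling for proof at L0: 76
L2: h(190,736)=(190*31+736)%997=644 [pair 0] h(24,943)=(24*31+943)%997=690 [pair 1] h(843,843)=(843*31+843)%997=57 [pair 2] -> [644, 690, 57]
  Sibling for proof at L1: 736
L3: h(644,690)=(644*31+690)%997=714 [pair 0] h(57,57)=(57*31+57)%997=827 [pair 1] -> [714, 827]
  Sibling for proof at L2: 690
L4: h(714,827)=(714*31+827)%997=30 [pair 0] -> [30]
  Sibling for proof at L3: 827
Root: 30
Proof path (sibling hashes from leaf to root): [76, 736, 690, 827]

Answer: 76 736 690 827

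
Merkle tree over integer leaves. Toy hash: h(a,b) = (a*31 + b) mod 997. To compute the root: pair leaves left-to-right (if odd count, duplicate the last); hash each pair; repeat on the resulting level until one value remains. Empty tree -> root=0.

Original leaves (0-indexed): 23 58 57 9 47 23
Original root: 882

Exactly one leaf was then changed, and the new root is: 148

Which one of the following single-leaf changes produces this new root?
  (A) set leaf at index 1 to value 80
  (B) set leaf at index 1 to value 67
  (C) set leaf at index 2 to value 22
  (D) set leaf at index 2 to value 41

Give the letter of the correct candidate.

Answer: C

Derivation:
Original leaves: [23, 58, 57, 9, 47, 23]
Target new root: 148
Try each candidate change and compute the resulting root:
Candidate A: set leaf[1] = 80 -> leaves = [23, 80, 57, 9, 47, 23]
  L0: [23, 80, 57, 9, 47, 23]
  L1: h(23,80)=(23*31+80)%997=793 h(57,9)=(57*31+9)%997=779 h(47,23)=(47*31+23)%997=483 -> [793, 779, 483]
  L2: h(793,779)=(793*31+779)%997=437 h(483,483)=(483*31+483)%997=501 -> [437, 501]
  L3: h(437,501)=(437*31+501)%997=90 -> [90]
  root = 90 != target 148
Candidate B: set leaf[1] = 67 -> leaves = [23, 67, 57, 9, 47, 23]
  L0: [23, 67, 57, 9, 47, 23]
  L1: h(23,67)=(23*31+67)%997=780 h(57,9)=(57*31+9)%997=779 h(47,23)=(47*31+23)%997=483 -> [780, 779, 483]
  L2: h(780,779)=(780*31+779)%997=34 h(483,483)=(483*31+483)%997=501 -> [34, 501]
  L3: h(34,501)=(34*31+501)%997=558 -> [558]
  root = 558 != target 148
Candidate C: set leaf[2] = 22 -> leaves = [23, 58, 22, 9, 47, 23]
  L0: [23, 58, 22, 9, 47, 23]
  L1: h(23,58)=(23*31+58)%997=771 h(22,9)=(22*31+9)%997=691 h(47,23)=(47*31+23)%997=483 -> [771, 691, 483]
  L2: h(771,691)=(771*31+691)%997=664 h(483,483)=(483*31+483)%997=501 -> [664, 501]
  L3: h(664,501)=(664*31+501)%997=148 -> [148]
  root = 148 == target 148  ** MATCH **
Candidate D: set leaf[2] = 41 -> leaves = [23, 58, 41, 9, 47, 23]
  L0: [23, 58, 41, 9, 47, 23]
  L1: h(23,58)=(23*31+58)%997=771 h(41,9)=(41*31+9)%997=283 h(47,23)=(47*31+23)%997=483 -> [771, 283, 483]
  L2: h(771,283)=(771*31+283)%997=256 h(483,483)=(483*31+483)%997=501 -> [256, 501]
  L3: h(256,501)=(256*31+501)%997=461 -> [461]
  root = 461 != target 148
Candidate C produces the target root.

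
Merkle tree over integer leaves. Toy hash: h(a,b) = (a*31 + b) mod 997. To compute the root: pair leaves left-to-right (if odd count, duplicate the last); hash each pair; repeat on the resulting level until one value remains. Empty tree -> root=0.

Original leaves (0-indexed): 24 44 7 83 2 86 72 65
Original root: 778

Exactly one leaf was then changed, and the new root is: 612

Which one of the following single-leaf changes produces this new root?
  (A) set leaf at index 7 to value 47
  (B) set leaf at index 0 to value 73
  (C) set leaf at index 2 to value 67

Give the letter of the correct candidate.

Answer: C

Derivation:
Original leaves: [24, 44, 7, 83, 2, 86, 72, 65]
Target new root: 612
Try each candidate change and compute the resulting root:
Candidate A: set leaf[7] = 47 -> leaves = [24, 44, 7, 83, 2, 86, 72, 47]
  L0: [24, 44, 7, 83, 2, 86, 72, 47]
  L1: h(24,44)=(24*31+44)%997=788 h(7,83)=(7*31+83)%997=300 h(2,86)=(2*31+86)%997=148 h(72,47)=(72*31+47)%997=285 -> [788, 300, 148, 285]
  L2: h(788,300)=(788*31+300)%997=800 h(148,285)=(148*31+285)%997=885 -> [800, 885]
  L3: h(800,885)=(800*31+885)%997=760 -> [760]
  root = 760 != target 612
Candidate B: set leaf[0] = 73 -> leaves = [73, 44, 7, 83, 2, 86, 72, 65]
  L0: [73, 44, 7, 83, 2, 86, 72, 65]
  L1: h(73,44)=(73*31+44)%997=313 h(7,83)=(7*31+83)%997=300 h(2,86)=(2*31+86)%997=148 h(72,65)=(72*31+65)%997=303 -> [313, 300, 148, 303]
  L2: h(313,300)=(313*31+300)%997=33 h(148,303)=(148*31+303)%997=903 -> [33, 903]
  L3: h(33,903)=(33*31+903)%997=929 -> [929]
  root = 929 != target 612
Candidate C: set leaf[2] = 67 -> leaves = [24, 44, 67, 83, 2, 86, 72, 65]
  L0: [24, 44, 67, 83, 2, 86, 72, 65]
  L1: h(24,44)=(24*31+44)%997=788 h(67,83)=(67*31+83)%997=166 h(2,86)=(2*31+86)%997=148 h(72,65)=(72*31+65)%997=303 -> [788, 166, 148, 303]
  L2: h(788,166)=(788*31+166)%997=666 h(148,303)=(148*31+303)%997=903 -> [666, 903]
  L3: h(666,903)=(666*31+903)%997=612 -> [612]
  root = 612 == target 612  ** MATCH **
Candidate C produces the target root.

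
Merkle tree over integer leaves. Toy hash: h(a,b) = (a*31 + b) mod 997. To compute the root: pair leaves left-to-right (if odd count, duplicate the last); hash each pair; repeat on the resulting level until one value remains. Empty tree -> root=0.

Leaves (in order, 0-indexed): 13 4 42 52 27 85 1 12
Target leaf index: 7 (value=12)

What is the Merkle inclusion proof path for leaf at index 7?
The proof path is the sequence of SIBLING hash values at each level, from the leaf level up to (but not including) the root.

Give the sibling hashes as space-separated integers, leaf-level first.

Answer: 1 922 13

Derivation:
L0 (leaves): [13, 4, 42, 52, 27, 85, 1, 12], target index=7
L1: h(13,4)=(13*31+4)%997=407 [pair 0] h(42,52)=(42*31+52)%997=357 [pair 1] h(27,85)=(27*31+85)%997=922 [pair 2] h(1,12)=(1*31+12)%997=43 [pair 3] -> [407, 357, 922, 43]
  Sibling for proof at L0: 1
L2: h(407,357)=(407*31+357)%997=13 [pair 0] h(922,43)=(922*31+43)%997=709 [pair 1] -> [13, 709]
  Sibling for proof at L1: 922
L3: h(13,709)=(13*31+709)%997=115 [pair 0] -> [115]
  Sibling for proof at L2: 13
Root: 115
Proof path (sibling hashes from leaf to root): [1, 922, 13]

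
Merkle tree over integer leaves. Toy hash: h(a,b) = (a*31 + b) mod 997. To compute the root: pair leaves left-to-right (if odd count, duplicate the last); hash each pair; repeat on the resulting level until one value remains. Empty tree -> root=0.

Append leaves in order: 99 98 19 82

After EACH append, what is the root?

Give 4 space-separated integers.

Answer: 99 176 82 145

Derivation:
After append 99 (leaves=[99]):
  L0: [99]
  root=99
After append 98 (leaves=[99, 98]):
  L0: [99, 98]
  L1: h(99,98)=(99*31+98)%997=176 -> [176]
  root=176
After append 19 (leaves=[99, 98, 19]):
  L0: [99, 98, 19]
  L1: h(99,98)=(99*31+98)%997=176 h(19,19)=(19*31+19)%997=608 -> [176, 608]
  L2: h(176,608)=(176*31+608)%997=82 -> [82]
  root=82
After append 82 (leaves=[99, 98, 19, 82]):
  L0: [99, 98, 19, 82]
  L1: h(99,98)=(99*31+98)%997=176 h(19,82)=(19*31+82)%997=671 -> [176, 671]
  L2: h(176,671)=(176*31+671)%997=145 -> [145]
  root=145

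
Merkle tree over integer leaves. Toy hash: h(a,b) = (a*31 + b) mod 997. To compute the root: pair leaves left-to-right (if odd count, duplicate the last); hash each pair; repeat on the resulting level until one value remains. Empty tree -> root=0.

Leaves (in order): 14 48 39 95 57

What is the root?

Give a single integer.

L0: [14, 48, 39, 95, 57]
L1: h(14,48)=(14*31+48)%997=482 h(39,95)=(39*31+95)%997=307 h(57,57)=(57*31+57)%997=827 -> [482, 307, 827]
L2: h(482,307)=(482*31+307)%997=294 h(827,827)=(827*31+827)%997=542 -> [294, 542]
L3: h(294,542)=(294*31+542)%997=683 -> [683]

Answer: 683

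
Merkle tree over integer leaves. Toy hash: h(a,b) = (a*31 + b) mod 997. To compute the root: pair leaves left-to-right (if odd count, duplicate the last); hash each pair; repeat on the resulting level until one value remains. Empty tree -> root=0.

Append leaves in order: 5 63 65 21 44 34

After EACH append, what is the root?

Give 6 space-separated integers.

Answer: 5 218 862 818 624 304

Derivation:
After append 5 (leaves=[5]):
  L0: [5]
  root=5
After append 63 (leaves=[5, 63]):
  L0: [5, 63]
  L1: h(5,63)=(5*31+63)%997=218 -> [218]
  root=218
After append 65 (leaves=[5, 63, 65]):
  L0: [5, 63, 65]
  L1: h(5,63)=(5*31+63)%997=218 h(65,65)=(65*31+65)%997=86 -> [218, 86]
  L2: h(218,86)=(218*31+86)%997=862 -> [862]
  root=862
After append 21 (leaves=[5, 63, 65, 21]):
  L0: [5, 63, 65, 21]
  L1: h(5,63)=(5*31+63)%997=218 h(65,21)=(65*31+21)%997=42 -> [218, 42]
  L2: h(218,42)=(218*31+42)%997=818 -> [818]
  root=818
After append 44 (leaves=[5, 63, 65, 21, 44]):
  L0: [5, 63, 65, 21, 44]
  L1: h(5,63)=(5*31+63)%997=218 h(65,21)=(65*31+21)%997=42 h(44,44)=(44*31+44)%997=411 -> [218, 42, 411]
  L2: h(218,42)=(218*31+42)%997=818 h(411,411)=(411*31+411)%997=191 -> [818, 191]
  L3: h(818,191)=(818*31+191)%997=624 -> [624]
  root=624
After append 34 (leaves=[5, 63, 65, 21, 44, 34]):
  L0: [5, 63, 65, 21, 44, 34]
  L1: h(5,63)=(5*31+63)%997=218 h(65,21)=(65*31+21)%997=42 h(44,34)=(44*31+34)%997=401 -> [218, 42, 401]
  L2: h(218,42)=(218*31+42)%997=818 h(401,401)=(401*31+401)%997=868 -> [818, 868]
  L3: h(818,868)=(818*31+868)%997=304 -> [304]
  root=304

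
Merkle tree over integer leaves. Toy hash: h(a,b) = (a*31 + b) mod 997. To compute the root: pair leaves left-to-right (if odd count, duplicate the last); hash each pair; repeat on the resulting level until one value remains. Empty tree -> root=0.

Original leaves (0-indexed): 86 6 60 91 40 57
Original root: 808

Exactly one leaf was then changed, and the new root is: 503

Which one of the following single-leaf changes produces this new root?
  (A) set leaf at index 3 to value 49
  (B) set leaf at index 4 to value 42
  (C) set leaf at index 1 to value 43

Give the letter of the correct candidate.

Original leaves: [86, 6, 60, 91, 40, 57]
Target new root: 503
Try each candidate change and compute the resulting root:
Candidate A: set leaf[3] = 49 -> leaves = [86, 6, 60, 49, 40, 57]
  L0: [86, 6, 60, 49, 40, 57]
  L1: h(86,6)=(86*31+6)%997=678 h(60,49)=(60*31+49)%997=912 h(40,57)=(40*31+57)%997=300 -> [678, 912, 300]
  L2: h(678,912)=(678*31+912)%997=993 h(300,300)=(300*31+300)%997=627 -> [993, 627]
  L3: h(993,627)=(993*31+627)%997=503 -> [503]
  root = 503 == target 503  ** MATCH **
Candidate B: set leaf[4] = 42 -> leaves = [86, 6, 60, 91, 42, 57]
  L0: [86, 6, 60, 91, 42, 57]
  L1: h(86,6)=(86*31+6)%997=678 h(60,91)=(60*31+91)%997=954 h(42,57)=(42*31+57)%997=362 -> [678, 954, 362]
  L2: h(678,954)=(678*31+954)%997=38 h(362,362)=(362*31+362)%997=617 -> [38, 617]
  L3: h(38,617)=(38*31+617)%997=798 -> [798]
  root = 798 != target 503
Candidate C: set leaf[1] = 43 -> leaves = [86, 43, 60, 91, 40, 57]
  L0: [86, 43, 60, 91, 40, 57]
  L1: h(86,43)=(86*31+43)%997=715 h(60,91)=(60*31+91)%997=954 h(40,57)=(40*31+57)%997=300 -> [715, 954, 300]
  L2: h(715,954)=(715*31+954)%997=188 h(300,300)=(300*31+300)%997=627 -> [188, 627]
  L3: h(188,627)=(188*31+627)%997=473 -> [473]
  root = 473 != target 503
Candidate A produces the target root.

Answer: A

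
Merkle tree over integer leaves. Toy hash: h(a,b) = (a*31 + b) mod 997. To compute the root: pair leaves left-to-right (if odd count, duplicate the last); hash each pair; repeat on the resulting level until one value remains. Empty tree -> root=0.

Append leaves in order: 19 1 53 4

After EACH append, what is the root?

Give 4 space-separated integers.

Answer: 19 590 46 994

Derivation:
After append 19 (leaves=[19]):
  L0: [19]
  root=19
After append 1 (leaves=[19, 1]):
  L0: [19, 1]
  L1: h(19,1)=(19*31+1)%997=590 -> [590]
  root=590
After append 53 (leaves=[19, 1, 53]):
  L0: [19, 1, 53]
  L1: h(19,1)=(19*31+1)%997=590 h(53,53)=(53*31+53)%997=699 -> [590, 699]
  L2: h(590,699)=(590*31+699)%997=46 -> [46]
  root=46
After append 4 (leaves=[19, 1, 53, 4]):
  L0: [19, 1, 53, 4]
  L1: h(19,1)=(19*31+1)%997=590 h(53,4)=(53*31+4)%997=650 -> [590, 650]
  L2: h(590,650)=(590*31+650)%997=994 -> [994]
  root=994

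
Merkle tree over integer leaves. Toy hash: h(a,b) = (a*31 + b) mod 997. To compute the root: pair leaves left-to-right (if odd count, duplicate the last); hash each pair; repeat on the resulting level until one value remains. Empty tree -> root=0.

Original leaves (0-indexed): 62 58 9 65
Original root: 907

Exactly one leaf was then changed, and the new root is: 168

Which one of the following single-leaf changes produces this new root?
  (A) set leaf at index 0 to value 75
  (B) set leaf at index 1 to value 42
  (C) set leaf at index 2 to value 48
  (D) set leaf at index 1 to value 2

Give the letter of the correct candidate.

Answer: D

Derivation:
Original leaves: [62, 58, 9, 65]
Target new root: 168
Try each candidate change and compute the resulting root:
Candidate A: set leaf[0] = 75 -> leaves = [75, 58, 9, 65]
  L0: [75, 58, 9, 65]
  L1: h(75,58)=(75*31+58)%997=389 h(9,65)=(9*31+65)%997=344 -> [389, 344]
  L2: h(389,344)=(389*31+344)%997=439 -> [439]
  root = 439 != target 168
Candidate B: set leaf[1] = 42 -> leaves = [62, 42, 9, 65]
  L0: [62, 42, 9, 65]
  L1: h(62,42)=(62*31+42)%997=967 h(9,65)=(9*31+65)%997=344 -> [967, 344]
  L2: h(967,344)=(967*31+344)%997=411 -> [411]
  root = 411 != target 168
Candidate C: set leaf[2] = 48 -> leaves = [62, 58, 48, 65]
  L0: [62, 58, 48, 65]
  L1: h(62,58)=(62*31+58)%997=983 h(48,65)=(48*31+65)%997=556 -> [983, 556]
  L2: h(983,556)=(983*31+556)%997=122 -> [122]
  root = 122 != target 168
Candidate D: set leaf[1] = 2 -> leaves = [62, 2, 9, 65]
  L0: [62, 2, 9, 65]
  L1: h(62,2)=(62*31+2)%997=927 h(9,65)=(9*31+65)%997=344 -> [927, 344]
  L2: h(927,344)=(927*31+344)%997=168 -> [168]
  root = 168 == target 168  ** MATCH **
Candidate D produces the target root.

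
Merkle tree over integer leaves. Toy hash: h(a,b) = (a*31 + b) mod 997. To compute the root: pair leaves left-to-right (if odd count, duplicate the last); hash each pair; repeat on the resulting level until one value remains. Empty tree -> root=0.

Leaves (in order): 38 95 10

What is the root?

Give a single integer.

L0: [38, 95, 10]
L1: h(38,95)=(38*31+95)%997=276 h(10,10)=(10*31+10)%997=320 -> [276, 320]
L2: h(276,320)=(276*31+320)%997=900 -> [900]

Answer: 900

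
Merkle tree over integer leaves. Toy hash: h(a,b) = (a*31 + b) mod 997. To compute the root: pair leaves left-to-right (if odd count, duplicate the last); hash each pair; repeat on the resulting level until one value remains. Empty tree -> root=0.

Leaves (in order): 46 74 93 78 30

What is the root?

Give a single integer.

Answer: 715

Derivation:
L0: [46, 74, 93, 78, 30]
L1: h(46,74)=(46*31+74)%997=503 h(93,78)=(93*31+78)%997=967 h(30,30)=(30*31+30)%997=960 -> [503, 967, 960]
L2: h(503,967)=(503*31+967)%997=608 h(960,960)=(960*31+960)%997=810 -> [608, 810]
L3: h(608,810)=(608*31+810)%997=715 -> [715]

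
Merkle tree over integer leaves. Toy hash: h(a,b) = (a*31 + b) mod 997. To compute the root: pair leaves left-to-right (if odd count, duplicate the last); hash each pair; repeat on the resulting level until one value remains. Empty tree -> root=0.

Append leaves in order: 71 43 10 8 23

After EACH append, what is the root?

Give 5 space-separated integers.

After append 71 (leaves=[71]):
  L0: [71]
  root=71
After append 43 (leaves=[71, 43]):
  L0: [71, 43]
  L1: h(71,43)=(71*31+43)%997=250 -> [250]
  root=250
After append 10 (leaves=[71, 43, 10]):
  L0: [71, 43, 10]
  L1: h(71,43)=(71*31+43)%997=250 h(10,10)=(10*31+10)%997=320 -> [250, 320]
  L2: h(250,320)=(250*31+320)%997=94 -> [94]
  root=94
After append 8 (leaves=[71, 43, 10, 8]):
  L0: [71, 43, 10, 8]
  L1: h(71,43)=(71*31+43)%997=250 h(10,8)=(10*31+8)%997=318 -> [250, 318]
  L2: h(250,318)=(250*31+318)%997=92 -> [92]
  root=92
After append 23 (leaves=[71, 43, 10, 8, 23]):
  L0: [71, 43, 10, 8, 23]
  L1: h(71,43)=(71*31+43)%997=250 h(10,8)=(10*31+8)%997=318 h(23,23)=(23*31+23)%997=736 -> [250, 318, 736]
  L2: h(250,318)=(250*31+318)%997=92 h(736,736)=(736*31+736)%997=621 -> [92, 621]
  L3: h(92,621)=(92*31+621)%997=482 -> [482]
  root=482

Answer: 71 250 94 92 482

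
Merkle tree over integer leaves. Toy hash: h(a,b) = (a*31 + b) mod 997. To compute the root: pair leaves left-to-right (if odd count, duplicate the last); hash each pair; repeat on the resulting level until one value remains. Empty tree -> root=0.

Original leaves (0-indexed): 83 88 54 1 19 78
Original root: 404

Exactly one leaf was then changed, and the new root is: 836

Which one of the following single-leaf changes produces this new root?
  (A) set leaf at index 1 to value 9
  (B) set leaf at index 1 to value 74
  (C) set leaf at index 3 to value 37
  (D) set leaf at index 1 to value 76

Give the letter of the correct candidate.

Answer: D

Derivation:
Original leaves: [83, 88, 54, 1, 19, 78]
Target new root: 836
Try each candidate change and compute the resulting root:
Candidate A: set leaf[1] = 9 -> leaves = [83, 9, 54, 1, 19, 78]
  L0: [83, 9, 54, 1, 19, 78]
  L1: h(83,9)=(83*31+9)%997=588 h(54,1)=(54*31+1)%997=678 h(19,78)=(19*31+78)%997=667 -> [588, 678, 667]
  L2: h(588,678)=(588*31+678)%997=960 h(667,667)=(667*31+667)%997=407 -> [960, 407]
  L3: h(960,407)=(960*31+407)%997=257 -> [257]
  root = 257 != target 836
Candidate B: set leaf[1] = 74 -> leaves = [83, 74, 54, 1, 19, 78]
  L0: [83, 74, 54, 1, 19, 78]
  L1: h(83,74)=(83*31+74)%997=653 h(54,1)=(54*31+1)%997=678 h(19,78)=(19*31+78)%997=667 -> [653, 678, 667]
  L2: h(653,678)=(653*31+678)%997=981 h(667,667)=(667*31+667)%997=407 -> [981, 407]
  L3: h(981,407)=(981*31+407)%997=908 -> [908]
  root = 908 != target 836
Candidate C: set leaf[3] = 37 -> leaves = [83, 88, 54, 37, 19, 78]
  L0: [83, 88, 54, 37, 19, 78]
  L1: h(83,88)=(83*31+88)%997=667 h(54,37)=(54*31+37)%997=714 h(19,78)=(19*31+78)%997=667 -> [667, 714, 667]
  L2: h(667,714)=(667*31+714)%997=454 h(667,667)=(667*31+667)%997=407 -> [454, 407]
  L3: h(454,407)=(454*31+407)%997=523 -> [523]
  root = 523 != target 836
Candidate D: set leaf[1] = 76 -> leaves = [83, 76, 54, 1, 19, 78]
  L0: [83, 76, 54, 1, 19, 78]
  L1: h(83,76)=(83*31+76)%997=655 h(54,1)=(54*31+1)%997=678 h(19,78)=(19*31+78)%997=667 -> [655, 678, 667]
  L2: h(655,678)=(655*31+678)%997=46 h(667,667)=(667*31+667)%997=407 -> [46, 407]
  L3: h(46,407)=(46*31+407)%997=836 -> [836]
  root = 836 == target 836  ** MATCH **
Candidate D produces the target root.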